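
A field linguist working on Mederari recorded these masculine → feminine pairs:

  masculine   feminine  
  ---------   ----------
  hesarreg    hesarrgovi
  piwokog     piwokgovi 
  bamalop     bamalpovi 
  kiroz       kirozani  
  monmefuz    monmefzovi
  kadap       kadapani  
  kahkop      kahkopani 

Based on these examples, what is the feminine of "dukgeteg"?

dukgetgovi

"dukgeteg" has 3 vowels. The stems with 3 vowels (hesarreg → hesarrgovi, piwokog → piwokgovi, bamalop → bamalpovi) delete the last vowel and add -ovi.
The other pattern: stems with 2 vowels add -ani.
So dukgeteg → dukgetgovi.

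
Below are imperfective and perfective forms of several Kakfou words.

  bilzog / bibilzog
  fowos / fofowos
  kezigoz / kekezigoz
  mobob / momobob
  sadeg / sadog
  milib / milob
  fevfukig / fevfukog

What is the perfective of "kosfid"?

bilzog and sadeg both end in -g yet inflect differently (bibilzog, sadog), so the final letter is not what conditions the rule; the last vowel is.
"kosfid" has last vowel 'i'. The stems whose last vowel is 'i' (milib → milob, fevfukig → fevfukog) change the last vowel to 'o'.
The other pattern: stems whose last vowel is 'o' repeat the first consonant+vowel as a prefix.
So kosfid → kosfod.

kosfod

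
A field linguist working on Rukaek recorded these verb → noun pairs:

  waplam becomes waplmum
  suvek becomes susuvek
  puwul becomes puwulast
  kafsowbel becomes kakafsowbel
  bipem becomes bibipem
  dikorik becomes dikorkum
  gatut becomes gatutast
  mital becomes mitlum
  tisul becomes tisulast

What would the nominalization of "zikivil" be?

"zikivil" has last vowel 'i'. The one such stem in the data (dikorik → dikorkum) deletes the last vowel and adds -um (as do waplam, mital), so the same rule applies.
The other patterns: stems whose last vowel is 'e' repeat the first consonant+vowel as a prefix; stems whose last vowel is 'u' add -ast.
So zikivil → zikivlum.

zikivlum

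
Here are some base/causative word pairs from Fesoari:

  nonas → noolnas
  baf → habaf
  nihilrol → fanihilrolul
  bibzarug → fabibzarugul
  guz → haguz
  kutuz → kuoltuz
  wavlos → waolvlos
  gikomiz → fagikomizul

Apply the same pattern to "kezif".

guz and kutuz both end in -z yet inflect differently (haguz, kuoltuz), so the final letter is not what conditions the rule; the number of vowels is.
"kezif" has 2 vowels. The stems with 2 vowels (kutuz → kuoltuz, nonas → noolnas, wavlos → waolvlos) insert -ol- after the first vowel.
So kezif → keolzif.

keolzif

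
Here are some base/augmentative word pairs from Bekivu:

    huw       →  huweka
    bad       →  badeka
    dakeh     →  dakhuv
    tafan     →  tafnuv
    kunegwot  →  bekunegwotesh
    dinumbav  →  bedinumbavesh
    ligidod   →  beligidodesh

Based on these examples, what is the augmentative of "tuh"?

bad and ligidod both end in -d yet inflect differently (badeka, beligidodesh), so the final letter is not what conditions the rule; the number of vowels is.
"tuh" has 1 vowel. The stems with 1 vowel (huw → huweka, bad → badeka) add -eka.
So tuh → tuheka.

tuheka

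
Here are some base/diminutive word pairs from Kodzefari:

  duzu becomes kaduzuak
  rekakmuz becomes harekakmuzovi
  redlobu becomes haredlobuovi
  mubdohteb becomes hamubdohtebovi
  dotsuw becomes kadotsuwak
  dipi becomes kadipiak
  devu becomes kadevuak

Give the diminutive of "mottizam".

duzu and redlobu both end in -u yet inflect differently (kaduzuak, haredlobuovi), so the final letter is not what conditions the rule; the first letter is.
"mottizam" begins with m-. The one such stem in the data (mubdohteb → hamubdohtebovi) adds ha- … -ovi around the stem, so the same rule applies.
The other pattern: stems beginning with d- add ka- … -ak around the stem.
So mottizam → hamottizamovi.

hamottizamovi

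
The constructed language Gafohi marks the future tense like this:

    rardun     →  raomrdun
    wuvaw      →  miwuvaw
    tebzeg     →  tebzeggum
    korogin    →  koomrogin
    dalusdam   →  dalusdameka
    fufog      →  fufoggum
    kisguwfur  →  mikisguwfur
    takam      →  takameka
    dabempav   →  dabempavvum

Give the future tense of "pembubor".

mipembubor

"pembubor" ends in -r. The one such stem in the data (kisguwfur → mikisguwfur) adds the prefix mi-, so the same rule applies.
The other patterns: stems ending in -n insert -om- after the first vowel; stems ending in -m add -eka; stems ending in -g or -v double the final consonant and add -um.
So pembubor → mipembubor.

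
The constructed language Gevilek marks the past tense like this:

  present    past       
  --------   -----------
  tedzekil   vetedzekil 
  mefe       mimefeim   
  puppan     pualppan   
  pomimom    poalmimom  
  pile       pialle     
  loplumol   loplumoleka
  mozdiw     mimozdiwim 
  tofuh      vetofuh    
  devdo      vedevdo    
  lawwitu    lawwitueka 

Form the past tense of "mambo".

loplumol and tedzekil both end in -l yet inflect differently (loplumoleka, vetedzekil), so the final letter is not what conditions the rule; the first letter is.
"mambo" begins with m-. The stems beginning with m- (mozdiw → mimozdiwim, mefe → mimefeim) add mi- … -im around the stem.
The other patterns: stems beginning with p- insert -al- after the first vowel; stems beginning with l- add -eka; stems beginning with d- or t- add the prefix ve-.
So mambo → mimamboim.

mimamboim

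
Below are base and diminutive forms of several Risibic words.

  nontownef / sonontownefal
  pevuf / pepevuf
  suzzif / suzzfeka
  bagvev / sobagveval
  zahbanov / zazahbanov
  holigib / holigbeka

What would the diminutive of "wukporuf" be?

suzzif and nontownef both end in -f yet inflect differently (suzzfeka, sonontownefal), so the final letter is not what conditions the rule; the last vowel is.
"wukporuf" has last vowel 'u'. The one such stem in the data (pevuf → pepevuf) repeats the first consonant+vowel as a prefix (as does zahbanov), so the same rule applies.
So wukporuf → wuwukporuf.

wuwukporuf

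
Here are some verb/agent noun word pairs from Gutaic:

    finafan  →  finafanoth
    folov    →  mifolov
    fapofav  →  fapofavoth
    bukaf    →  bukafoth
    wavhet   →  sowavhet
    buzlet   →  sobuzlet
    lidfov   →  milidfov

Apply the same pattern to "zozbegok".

mizozbegok

fapofav and folov both end in -v yet inflect differently (fapofavoth, mifolov), so the final letter is not what conditions the rule; the last vowel is.
"zozbegok" has last vowel 'o'. The stems whose last vowel is 'o' (folov → mifolov, lidfov → milidfov) add the prefix mi-.
The other patterns: stems whose last vowel is 'e' add the prefix so-; stems whose last vowel is 'a' add -oth.
So zozbegok → mizozbegok.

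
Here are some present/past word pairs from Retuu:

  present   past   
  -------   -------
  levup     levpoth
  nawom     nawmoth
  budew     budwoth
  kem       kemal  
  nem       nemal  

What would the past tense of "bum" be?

"bum" has 1 vowel. The stems with 1 vowel (kem → kemal, nem → nemal) add -al.
So bum → bumal.

bumal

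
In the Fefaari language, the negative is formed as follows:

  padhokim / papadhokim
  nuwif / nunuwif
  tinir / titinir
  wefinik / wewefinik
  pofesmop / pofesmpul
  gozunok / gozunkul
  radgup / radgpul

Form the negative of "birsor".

birsrul

wefinik and gozunok both end in -k yet inflect differently (wewefinik, gozunkul), so the final letter is not what conditions the rule; the last vowel is.
"birsor" has last vowel 'o'. The stems whose last vowel is 'o' (pofesmop → pofesmpul, gozunok → gozunkul) delete the last vowel and add -ul.
So birsor → birsrul.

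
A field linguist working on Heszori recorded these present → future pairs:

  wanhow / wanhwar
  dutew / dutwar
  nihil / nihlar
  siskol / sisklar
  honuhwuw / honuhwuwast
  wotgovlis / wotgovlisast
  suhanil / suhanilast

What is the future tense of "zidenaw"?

zidenawast

"zidenaw" has 3 vowels. The stems with 3 vowels (honuhwuw → honuhwuwast, wotgovlis → wotgovlisast, suhanil → suhanilast) add -ast.
The other pattern: stems with 2 vowels delete the last vowel and add -ar.
So zidenaw → zidenawast.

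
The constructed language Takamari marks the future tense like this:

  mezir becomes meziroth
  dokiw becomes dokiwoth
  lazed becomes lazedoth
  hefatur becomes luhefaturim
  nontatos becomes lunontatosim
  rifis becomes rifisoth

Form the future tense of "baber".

"baber" has last vowel 'e'. The one such stem in the data (lazed → lazedoth) adds -oth, so the same rule applies.
The other pattern: stems whose last vowel is 'o' or 'u' add lu- … -im around the stem.
So baber → baberoth.

baberoth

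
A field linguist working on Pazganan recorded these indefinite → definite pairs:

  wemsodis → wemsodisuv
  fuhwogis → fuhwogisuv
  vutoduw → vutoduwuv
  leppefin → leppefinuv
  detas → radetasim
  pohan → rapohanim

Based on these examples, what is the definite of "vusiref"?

vusirefuv

wemsodis and detas both end in -s yet inflect differently (wemsodisuv, radetasim), so the final letter is not what conditions the rule; the number of vowels is.
"vusiref" has 3 vowels. The stems with 3 vowels (wemsodis → wemsodisuv, fuhwogis → fuhwogisuv, vutoduw → vutoduwuv) add -uv.
So vusiref → vusirefuv.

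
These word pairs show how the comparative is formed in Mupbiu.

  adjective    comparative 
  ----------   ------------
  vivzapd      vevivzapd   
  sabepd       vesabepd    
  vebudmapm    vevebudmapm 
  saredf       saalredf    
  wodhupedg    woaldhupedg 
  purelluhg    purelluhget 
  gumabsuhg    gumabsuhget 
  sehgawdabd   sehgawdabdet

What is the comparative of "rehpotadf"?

realhpotadf

"rehpotadf" has second-to-last letter 'd'. The stems whose second-to-last letter is 'd' (saredf → saalredf, wodhupedg → woaldhupedg) insert -al- after the first vowel.
So rehpotadf → realhpotadf.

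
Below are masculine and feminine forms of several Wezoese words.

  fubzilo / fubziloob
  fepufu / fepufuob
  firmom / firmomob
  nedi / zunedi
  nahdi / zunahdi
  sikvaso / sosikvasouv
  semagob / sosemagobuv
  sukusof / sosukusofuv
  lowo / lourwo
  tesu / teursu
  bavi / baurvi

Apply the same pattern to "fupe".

fupeob

fubzilo and sikvaso both end in -o yet inflect differently (fubziloob, sosikvasouv), so the final letter is not what conditions the rule; the first letter is.
"fupe" begins with f-. The stems beginning with f- (fubzilo → fubziloob, fepufu → fepufuob, firmom → firmomob) add -ob.
So fupe → fupeob.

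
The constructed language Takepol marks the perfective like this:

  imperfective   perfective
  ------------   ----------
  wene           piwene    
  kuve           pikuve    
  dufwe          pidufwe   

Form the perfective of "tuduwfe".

Every pair shown (wene → piwene, kuve → pikuve, dufwe → pidufwe) follows the same rule: add the prefix pi-.
So tuduwfe → pituduwfe.

pituduwfe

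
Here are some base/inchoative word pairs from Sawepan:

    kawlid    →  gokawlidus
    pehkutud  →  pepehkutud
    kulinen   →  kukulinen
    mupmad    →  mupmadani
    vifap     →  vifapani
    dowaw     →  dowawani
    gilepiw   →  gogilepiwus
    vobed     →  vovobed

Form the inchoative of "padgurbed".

mupmad and kawlid both end in -d yet inflect differently (mupmadani, gokawlidus), so the final letter is not what conditions the rule; the last vowel is.
"padgurbed" has last vowel 'e'. The stems whose last vowel is 'e' (vobed → vovobed, kulinen → kukulinen) repeat the first consonant+vowel as a prefix.
So padgurbed → papadgurbed.

papadgurbed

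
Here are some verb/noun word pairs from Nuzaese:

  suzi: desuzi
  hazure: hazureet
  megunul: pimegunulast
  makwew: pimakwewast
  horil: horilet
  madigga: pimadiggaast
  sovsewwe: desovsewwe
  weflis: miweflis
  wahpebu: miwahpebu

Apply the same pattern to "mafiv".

hazure and sovsewwe both end in -e yet inflect differently (hazureet, desovsewwe), so the final letter is not what conditions the rule; the first letter is.
"mafiv" begins with m-. The stems beginning with m- (makwew → pimakwewast, megunul → pimegunulast, madigga → pimadiggaast) add pi- … -ast around the stem.
The other patterns: stems beginning with h- add -et; stems beginning with s- add the prefix de-; stems beginning with w- add the prefix mi-.
So mafiv → pimafivast.

pimafivast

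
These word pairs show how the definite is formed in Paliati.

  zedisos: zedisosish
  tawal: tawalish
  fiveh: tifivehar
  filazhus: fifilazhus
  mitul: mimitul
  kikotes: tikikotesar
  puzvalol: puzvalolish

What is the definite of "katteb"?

tikattebar

kikotes and filazhus both end in -s yet inflect differently (tikikotesar, fifilazhus), so the final letter is not what conditions the rule; the last vowel is.
"katteb" has last vowel 'e'. The stems whose last vowel is 'e' (kikotes → tikikotesar, fiveh → tifivehar) add ti- … -ar around the stem.
The other patterns: stems whose last vowel is 'u' repeat the first consonant+vowel as a prefix; stems whose last vowel is 'a' or 'o' add -ish.
So katteb → tikattebar.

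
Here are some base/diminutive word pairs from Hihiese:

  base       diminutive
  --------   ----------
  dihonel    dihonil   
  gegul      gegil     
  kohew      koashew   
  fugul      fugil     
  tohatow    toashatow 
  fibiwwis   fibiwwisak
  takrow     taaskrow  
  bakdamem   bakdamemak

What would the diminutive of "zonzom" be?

kohew and dihonel both have last vowel 'e' yet inflect differently (koashew, dihonil), so the last vowel is not what conditions the rule; the final letter is.
"zonzom" ends in -m. The one such stem in the data (bakdamem → bakdamemak) adds -ak, so the same rule applies.
So zonzom → zonzomak.

zonzomak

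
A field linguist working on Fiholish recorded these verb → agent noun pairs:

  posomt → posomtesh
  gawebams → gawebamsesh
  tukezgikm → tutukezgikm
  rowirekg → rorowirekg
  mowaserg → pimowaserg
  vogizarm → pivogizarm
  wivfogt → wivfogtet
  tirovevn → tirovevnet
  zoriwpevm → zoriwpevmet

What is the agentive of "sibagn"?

rowirekg and mowaserg both end in -g yet inflect differently (rorowirekg, pimowaserg), so the final letter is not what conditions the rule; the second-to-last letter is.
"sibagn" has second-to-last letter 'g'. The one such stem in the data (wivfogt → wivfogtet) adds -et, so the same rule applies.
So sibagn → sibagnet.

sibagnet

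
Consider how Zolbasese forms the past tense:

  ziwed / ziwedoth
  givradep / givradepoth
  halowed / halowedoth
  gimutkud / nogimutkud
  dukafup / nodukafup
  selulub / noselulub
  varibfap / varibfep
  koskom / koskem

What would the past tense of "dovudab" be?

dovudeb

ziwed and gimutkud both end in -d yet inflect differently (ziwedoth, nogimutkud), so the final letter is not what conditions the rule; the last vowel is.
"dovudab" has last vowel 'a'. The one such stem in the data (varibfap → varibfep) changes the last vowel to 'e' (as does koskom), so the same rule applies.
The other patterns: stems whose last vowel is 'e' add -oth; stems whose last vowel is 'u' add the prefix no-.
So dovudab → dovudeb.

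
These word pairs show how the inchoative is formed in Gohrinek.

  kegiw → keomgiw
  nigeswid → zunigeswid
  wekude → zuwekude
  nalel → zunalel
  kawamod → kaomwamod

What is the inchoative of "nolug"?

zunolug

kawamod and nigeswid both end in -d yet inflect differently (kaomwamod, zunigeswid), so the final letter is not what conditions the rule; the first letter is.
"nolug" begins with n-. The stems beginning with n- (nalel → zunalel, nigeswid → zunigeswid) add the prefix zu-.
The other pattern: stems beginning with k- insert -om- after the first vowel.
So nolug → zunolug.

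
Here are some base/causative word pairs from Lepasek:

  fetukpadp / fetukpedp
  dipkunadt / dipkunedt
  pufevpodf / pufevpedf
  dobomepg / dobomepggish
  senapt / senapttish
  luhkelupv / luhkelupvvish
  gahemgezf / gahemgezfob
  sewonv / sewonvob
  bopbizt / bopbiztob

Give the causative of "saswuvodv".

saswuvedv

"saswuvodv" has second-to-last letter 'd'. The stems whose second-to-last letter is 'd' (fetukpadp → fetukpedp, dipkunadt → dipkunedt, pufevpodf → pufevpedf) change the last vowel to 'e'.
The other patterns: stems whose second-to-last letter is 'p' double the final consonant and add -ish; stems whose second-to-last letter is 'n' or 'z' add -ob.
So saswuvodv → saswuvedv.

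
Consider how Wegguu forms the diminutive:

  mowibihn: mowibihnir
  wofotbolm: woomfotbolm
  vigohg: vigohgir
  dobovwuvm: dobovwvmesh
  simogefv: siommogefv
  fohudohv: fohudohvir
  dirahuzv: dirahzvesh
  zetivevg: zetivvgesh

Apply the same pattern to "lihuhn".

vigohg and zetivevg both end in -g yet inflect differently (vigohgir, zetivvgesh), so the final letter is not what conditions the rule; the second-to-last letter is.
"lihuhn" has second-to-last letter 'h'. The stems whose second-to-last letter is 'h' (vigohg → vigohgir, mowibihn → mowibihnir, fohudohv → fohudohvir) add -ir.
The other patterns: stems whose second-to-last letter is 'v' or 'z' delete the last vowel and add -esh; stems whose second-to-last letter is 'f' or 'l' insert -om- after the first vowel.
So lihuhn → lihuhnir.

lihuhnir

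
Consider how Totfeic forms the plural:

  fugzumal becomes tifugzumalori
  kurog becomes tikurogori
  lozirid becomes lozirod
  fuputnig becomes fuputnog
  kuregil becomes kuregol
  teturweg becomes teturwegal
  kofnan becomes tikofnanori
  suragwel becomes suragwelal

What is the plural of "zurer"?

teturweg and fuputnig both end in -g yet inflect differently (teturwegal, fuputnog), so the final letter is not what conditions the rule; the last vowel is.
"zurer" has last vowel 'e'. The stems whose last vowel is 'e' (suragwel → suragwelal, teturweg → teturwegal) add -al.
So zurer → zureral.

zureral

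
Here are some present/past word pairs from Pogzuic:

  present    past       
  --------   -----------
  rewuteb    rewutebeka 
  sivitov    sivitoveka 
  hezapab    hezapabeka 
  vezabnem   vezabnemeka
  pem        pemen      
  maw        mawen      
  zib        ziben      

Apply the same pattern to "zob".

zoben

vezabnem and pem both end in -m yet inflect differently (vezabnemeka, pemen), so the final letter is not what conditions the rule; the number of vowels is.
"zob" has 1 vowel. The stems with 1 vowel (pem → pemen, maw → mawen, zib → ziben) add -en.
The other pattern: stems with 3 vowels add -eka.
So zob → zoben.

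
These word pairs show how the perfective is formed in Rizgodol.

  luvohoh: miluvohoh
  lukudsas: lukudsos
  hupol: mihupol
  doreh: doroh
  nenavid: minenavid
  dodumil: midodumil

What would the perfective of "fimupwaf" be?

doreh and luvohoh both end in -h yet inflect differently (doroh, miluvohoh), so the final letter is not what conditions the rule; the last vowel is.
"fimupwaf" has last vowel 'a'. The one such stem in the data (lukudsas → lukudsos) changes the last vowel to 'o' (as does doreh), so the same rule applies.
The other pattern: stems whose last vowel is 'i' or 'o' add the prefix mi-.
So fimupwaf → fimupwof.

fimupwof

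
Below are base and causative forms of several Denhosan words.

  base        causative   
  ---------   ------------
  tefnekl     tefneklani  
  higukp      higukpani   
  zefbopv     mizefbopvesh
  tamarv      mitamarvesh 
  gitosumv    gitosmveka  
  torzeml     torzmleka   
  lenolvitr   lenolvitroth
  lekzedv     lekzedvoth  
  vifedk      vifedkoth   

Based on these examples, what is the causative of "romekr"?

zefbopv and gitosumv both end in -v yet inflect differently (mizefbopvesh, gitosmveka), so the final letter is not what conditions the rule; the second-to-last letter is.
"romekr" has second-to-last letter 'k'. The stems whose second-to-last letter is 'k' (tefnekl → tefneklani, higukp → higukpani) add -ani.
The other patterns: stems whose second-to-last letter is 'p' or 'r' add mi- … -esh around the stem; stems whose second-to-last letter is 'm' delete the last vowel and add -eka; stems whose second-to-last letter is 'd' or 't' add -oth.
So romekr → romekrani.

romekrani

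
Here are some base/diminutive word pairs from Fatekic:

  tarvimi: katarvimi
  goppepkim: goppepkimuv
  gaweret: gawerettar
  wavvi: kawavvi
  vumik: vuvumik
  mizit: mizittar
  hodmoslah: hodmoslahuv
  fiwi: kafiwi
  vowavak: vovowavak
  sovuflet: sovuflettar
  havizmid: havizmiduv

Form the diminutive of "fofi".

kafofi

mizit and vumik both have last vowel 'i' yet inflect differently (mizittar, vuvumik), so the last vowel is not what conditions the rule; the final letter is.
"fofi" ends in -i. The stems ending in -i (fiwi → kafiwi, wavvi → kawavvi, tarvimi → katarvimi) add the prefix ka-.
The other patterns: stems ending in -t double the final consonant and add -ar; stems ending in -k repeat the first consonant+vowel as a prefix; stems ending in -d, -h or -m add -uv.
So fofi → kafofi.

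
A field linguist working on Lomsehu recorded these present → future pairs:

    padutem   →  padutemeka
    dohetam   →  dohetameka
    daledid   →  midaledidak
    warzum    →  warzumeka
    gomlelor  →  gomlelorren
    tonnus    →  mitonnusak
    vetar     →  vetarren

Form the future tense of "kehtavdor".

kehtavdorren

dohetam and vetar both have last vowel 'a' yet inflect differently (dohetameka, vetarren), so the last vowel is not what conditions the rule; the final letter is.
"kehtavdor" ends in -r. The stems ending in -r (gomlelor → gomlelorren, vetar → vetarren) double the final consonant and add -en.
So kehtavdor → kehtavdorren.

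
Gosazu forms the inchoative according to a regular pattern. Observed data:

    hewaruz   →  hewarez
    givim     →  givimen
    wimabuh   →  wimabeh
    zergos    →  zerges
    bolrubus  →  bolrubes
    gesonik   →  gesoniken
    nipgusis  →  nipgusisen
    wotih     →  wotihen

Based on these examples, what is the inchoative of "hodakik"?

hodakiken

"hodakik" has last vowel 'i'. The stems whose last vowel is 'i' (givim → givimen, nipgusis → nipgusisen, gesonik → gesoniken) add -en.
So hodakik → hodakiken.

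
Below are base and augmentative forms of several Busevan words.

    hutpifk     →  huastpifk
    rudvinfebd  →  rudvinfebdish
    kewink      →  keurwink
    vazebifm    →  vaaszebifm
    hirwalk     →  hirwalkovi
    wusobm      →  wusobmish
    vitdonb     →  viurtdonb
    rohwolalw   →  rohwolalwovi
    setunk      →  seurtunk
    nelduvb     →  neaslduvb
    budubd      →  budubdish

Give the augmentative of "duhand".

kewink and hirwalk both end in -k yet inflect differently (keurwink, hirwalkovi), so the final letter is not what conditions the rule; the second-to-last letter is.
"duhand" has second-to-last letter 'n'. The stems whose second-to-last letter is 'n' (kewink → keurwink, vitdonb → viurtdonb, setunk → seurtunk) insert -ur- after the first vowel.
So duhand → duurhand.

duurhand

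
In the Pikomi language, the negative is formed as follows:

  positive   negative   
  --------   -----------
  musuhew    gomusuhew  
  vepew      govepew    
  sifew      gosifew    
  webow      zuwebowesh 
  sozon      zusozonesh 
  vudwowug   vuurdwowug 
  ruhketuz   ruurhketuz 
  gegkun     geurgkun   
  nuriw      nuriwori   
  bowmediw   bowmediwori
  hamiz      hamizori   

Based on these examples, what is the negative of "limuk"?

liurmuk

"limuk" has last vowel 'u'. The stems whose last vowel is 'u' (vudwowug → vuurdwowug, ruhketuz → ruurhketuz, gegkun → geurgkun) insert -ur- after the first vowel.
So limuk → liurmuk.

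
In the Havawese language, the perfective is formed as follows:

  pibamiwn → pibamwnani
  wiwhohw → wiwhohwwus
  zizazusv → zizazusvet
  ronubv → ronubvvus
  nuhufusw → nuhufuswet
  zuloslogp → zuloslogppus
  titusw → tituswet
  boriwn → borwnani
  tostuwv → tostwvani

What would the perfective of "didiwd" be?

didwdani

zizazusv and tostuwv both end in -v yet inflect differently (zizazusvet, tostwvani), so the final letter is not what conditions the rule; the second-to-last letter is.
"didiwd" has second-to-last letter 'w'. The stems whose second-to-last letter is 'w' (pibamiwn → pibamwnani, boriwn → borwnani, tostuwv → tostwvani) delete the last vowel and add -ani.
The other patterns: stems whose second-to-last letter is 's' add -et; stems whose second-to-last letter is 'b', 'g' or 'h' double the final consonant and add -us.
So didiwd → didwdani.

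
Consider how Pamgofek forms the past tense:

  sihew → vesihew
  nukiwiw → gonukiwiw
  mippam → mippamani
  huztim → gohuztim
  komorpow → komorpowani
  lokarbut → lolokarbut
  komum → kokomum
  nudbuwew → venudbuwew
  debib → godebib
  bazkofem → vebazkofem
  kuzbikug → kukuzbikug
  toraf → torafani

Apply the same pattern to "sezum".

sesezum

"sezum" has last vowel 'u'. The stems whose last vowel is 'u' (komum → kokomum, kuzbikug → kukuzbikug, lokarbut → lolokarbut) repeat the first consonant+vowel as a prefix.
The other patterns: stems whose last vowel is 'a' or 'o' add -ani; stems whose last vowel is 'e' add the prefix ve-; stems whose last vowel is 'i' add the prefix go-.
So sezum → sesezum.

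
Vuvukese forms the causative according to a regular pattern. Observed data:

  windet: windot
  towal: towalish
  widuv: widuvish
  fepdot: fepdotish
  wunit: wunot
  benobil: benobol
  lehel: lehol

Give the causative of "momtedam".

benobil and towal both end in -l yet inflect differently (benobol, towalish), so the final letter is not what conditions the rule; the last vowel is.
"momtedam" has last vowel 'a'. The one such stem in the data (towal → towalish) adds -ish, so the same rule applies.
So momtedam → momtedamish.

momtedamish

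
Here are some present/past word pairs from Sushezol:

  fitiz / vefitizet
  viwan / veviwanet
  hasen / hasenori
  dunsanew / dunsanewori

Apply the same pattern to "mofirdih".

vemofirdihet

hasen and viwan both end in -n yet inflect differently (hasenori, veviwanet), so the final letter is not what conditions the rule; the last vowel is.
"mofirdih" has last vowel 'i'. The one such stem in the data (fitiz → vefitizet) adds ve- … -et around the stem, so the same rule applies.
So mofirdih → vemofirdihet.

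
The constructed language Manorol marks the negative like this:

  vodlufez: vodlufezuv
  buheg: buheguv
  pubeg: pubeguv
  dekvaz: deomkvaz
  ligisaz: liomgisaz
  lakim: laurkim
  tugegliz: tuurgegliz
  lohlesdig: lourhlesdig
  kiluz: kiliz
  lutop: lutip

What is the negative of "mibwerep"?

mibwerepuv

"mibwerep" has last vowel 'e'. The stems whose last vowel is 'e' (vodlufez → vodlufezuv, buheg → buheguv, pubeg → pubeguv) add -uv.
The other patterns: stems whose last vowel is 'a' insert -om- after the first vowel; stems whose last vowel is 'i' insert -ur- after the first vowel; stems whose last vowel is 'o' or 'u' change the last vowel to 'i'.
So mibwerep → mibwerepuv.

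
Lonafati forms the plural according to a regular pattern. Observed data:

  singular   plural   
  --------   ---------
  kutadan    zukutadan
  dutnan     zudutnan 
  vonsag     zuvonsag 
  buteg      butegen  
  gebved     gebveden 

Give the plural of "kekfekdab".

zukekfekdab

vonsag and buteg both end in -g yet inflect differently (zuvonsag, butegen), so the final letter is not what conditions the rule; the last vowel is.
"kekfekdab" has last vowel 'a'. The stems whose last vowel is 'a' (kutadan → zukutadan, dutnan → zudutnan, vonsag → zuvonsag) add the prefix zu-.
So kekfekdab → zukekfekdab.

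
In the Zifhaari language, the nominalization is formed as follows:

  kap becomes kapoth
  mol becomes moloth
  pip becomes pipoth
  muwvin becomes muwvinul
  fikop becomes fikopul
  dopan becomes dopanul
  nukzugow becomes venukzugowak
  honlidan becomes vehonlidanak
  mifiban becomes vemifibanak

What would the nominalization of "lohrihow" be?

velohrihowak

"lohrihow" has 3 vowels. The stems with 3 vowels (nukzugow → venukzugowak, honlidan → vehonlidanak, mifiban → vemifibanak) add ve- … -ak around the stem.
So lohrihow → velohrihowak.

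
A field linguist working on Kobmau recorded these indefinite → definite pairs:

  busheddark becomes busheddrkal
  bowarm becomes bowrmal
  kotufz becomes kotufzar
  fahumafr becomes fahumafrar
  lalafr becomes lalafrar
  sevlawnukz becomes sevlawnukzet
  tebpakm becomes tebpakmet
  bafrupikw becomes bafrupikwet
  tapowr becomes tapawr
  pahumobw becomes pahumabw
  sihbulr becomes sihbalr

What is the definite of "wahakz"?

wahakzet

kotufz and sevlawnukz both end in -z yet inflect differently (kotufzar, sevlawnukzet), so the final letter is not what conditions the rule; the second-to-last letter is.
"wahakz" has second-to-last letter 'k'. The stems whose second-to-last letter is 'k' (sevlawnukz → sevlawnukzet, tebpakm → tebpakmet, bafrupikw → bafrupikwet) add -et.
The other patterns: stems whose second-to-last letter is 'r' delete the last vowel and add -al; stems whose second-to-last letter is 'f' add -ar; stems whose second-to-last letter is 'b', 'l' or 'w' change the last vowel to 'a'.
So wahakz → wahakzet.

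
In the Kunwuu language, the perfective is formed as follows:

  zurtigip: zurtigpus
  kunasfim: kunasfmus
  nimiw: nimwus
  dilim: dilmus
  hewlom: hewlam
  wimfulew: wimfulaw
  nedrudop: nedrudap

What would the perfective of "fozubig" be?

fozubgus

kunasfim and hewlom both end in -m yet inflect differently (kunasfmus, hewlam), so the final letter is not what conditions the rule; the last vowel is.
"fozubig" has last vowel 'i'. The stems whose last vowel is 'i' (zurtigip → zurtigpus, kunasfim → kunasfmus, nimiw → nimwus) delete the last vowel and add -us.
So fozubig → fozubgus.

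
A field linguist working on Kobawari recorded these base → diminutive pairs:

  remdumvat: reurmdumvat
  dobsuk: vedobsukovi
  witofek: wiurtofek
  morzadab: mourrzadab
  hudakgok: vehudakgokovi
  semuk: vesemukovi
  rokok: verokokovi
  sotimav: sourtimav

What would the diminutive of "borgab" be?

"borgab" has last vowel 'a'. The stems whose last vowel is 'a' (sotimav → sourtimav, morzadab → mourrzadab, remdumvat → reurmdumvat) insert -ur- after the first vowel.
The other pattern: stems whose last vowel is 'o' or 'u' add ve- … -ovi around the stem.
So borgab → bourrgab.

bourrgab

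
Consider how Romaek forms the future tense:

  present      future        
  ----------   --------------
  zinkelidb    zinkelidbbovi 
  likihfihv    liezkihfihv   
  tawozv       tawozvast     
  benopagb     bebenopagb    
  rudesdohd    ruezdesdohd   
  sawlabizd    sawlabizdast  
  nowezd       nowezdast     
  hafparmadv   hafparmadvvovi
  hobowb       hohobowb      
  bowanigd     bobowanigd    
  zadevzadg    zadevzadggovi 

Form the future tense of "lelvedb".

lelvedbbovi

likihfihv and hafparmadv both end in -v yet inflect differently (liezkihfihv, hafparmadvvovi), so the final letter is not what conditions the rule; the second-to-last letter is.
"lelvedb" has second-to-last letter 'd'. The stems whose second-to-last letter is 'd' (zinkelidb → zinkelidbbovi, zadevzadg → zadevzadggovi, hafparmadv → hafparmadvvovi) double the final consonant and add -ovi.
So lelvedb → lelvedbbovi.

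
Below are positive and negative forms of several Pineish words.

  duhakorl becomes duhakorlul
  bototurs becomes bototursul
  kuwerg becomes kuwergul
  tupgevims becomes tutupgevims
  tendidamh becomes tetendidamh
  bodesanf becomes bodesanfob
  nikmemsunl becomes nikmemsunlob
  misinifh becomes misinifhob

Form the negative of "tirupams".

titirupams

bototurs and tupgevims both end in -s yet inflect differently (bototursul, tutupgevims), so the final letter is not what conditions the rule; the second-to-last letter is.
"tirupams" has second-to-last letter 'm'. The stems whose second-to-last letter is 'm' (tupgevims → tutupgevims, tendidamh → tetendidamh) repeat the first consonant+vowel as a prefix.
The other patterns: stems whose second-to-last letter is 'r' add -ul; stems whose second-to-last letter is 'f' or 'n' add -ob.
So tirupams → titirupams.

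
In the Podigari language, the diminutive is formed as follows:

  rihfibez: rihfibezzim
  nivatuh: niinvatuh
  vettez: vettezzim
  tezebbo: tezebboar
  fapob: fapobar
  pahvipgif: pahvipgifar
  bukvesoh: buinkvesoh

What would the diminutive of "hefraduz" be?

hefraduzzim

bukvesoh and tezebbo both have last vowel 'o' yet inflect differently (buinkvesoh, tezebboar), so the last vowel is not what conditions the rule; the final letter is.
"hefraduz" ends in -z. The stems ending in -z (rihfibez → rihfibezzim, vettez → vettezzim) double the final consonant and add -im.
The other patterns: stems ending in -h insert -in- after the first vowel; stems ending in -b, -f or -o add -ar.
So hefraduz → hefraduzzim.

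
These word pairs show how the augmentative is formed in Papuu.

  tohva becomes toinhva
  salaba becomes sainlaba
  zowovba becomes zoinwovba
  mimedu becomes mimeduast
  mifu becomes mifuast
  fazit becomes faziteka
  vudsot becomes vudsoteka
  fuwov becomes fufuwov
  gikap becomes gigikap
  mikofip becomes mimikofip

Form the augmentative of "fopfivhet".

fopfivheteka

vudsot and fuwov both have last vowel 'o' yet inflect differently (vudsoteka, fufuwov), so the last vowel is not what conditions the rule; the final letter is.
"fopfivhet" ends in -t. The stems ending in -t (fazit → faziteka, vudsot → vudsoteka) add -eka.
The other patterns: stems ending in -a insert -in- after the first vowel; stems ending in -u add -ast; stems ending in -p or -v repeat the first consonant+vowel as a prefix.
So fopfivhet → fopfivheteka.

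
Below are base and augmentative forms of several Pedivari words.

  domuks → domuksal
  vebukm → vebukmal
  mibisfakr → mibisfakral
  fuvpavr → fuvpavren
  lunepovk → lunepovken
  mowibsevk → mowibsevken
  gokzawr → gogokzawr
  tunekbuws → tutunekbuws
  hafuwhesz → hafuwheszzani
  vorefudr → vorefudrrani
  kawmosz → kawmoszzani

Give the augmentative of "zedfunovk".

zedfunovken

mibisfakr and fuvpavr both end in -r yet inflect differently (mibisfakral, fuvpavren), so the final letter is not what conditions the rule; the second-to-last letter is.
"zedfunovk" has second-to-last letter 'v'. The stems whose second-to-last letter is 'v' (fuvpavr → fuvpavren, lunepovk → lunepovken, mowibsevk → mowibsevken) add -en.
The other patterns: stems whose second-to-last letter is 'k' add -al; stems whose second-to-last letter is 'w' repeat the first consonant+vowel as a prefix; stems whose second-to-last letter is 'd' or 's' double the final consonant and add -ani.
So zedfunovk → zedfunovken.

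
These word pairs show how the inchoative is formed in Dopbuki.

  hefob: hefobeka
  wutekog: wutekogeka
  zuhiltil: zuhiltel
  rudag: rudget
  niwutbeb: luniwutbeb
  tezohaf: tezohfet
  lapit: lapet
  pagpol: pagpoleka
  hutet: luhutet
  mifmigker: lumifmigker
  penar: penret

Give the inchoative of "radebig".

"radebig" has last vowel 'i'. The stems whose last vowel is 'i' (zuhiltil → zuhiltel, lapit → lapet) change the last vowel to 'e'.
So radebig → radebeg.

radebeg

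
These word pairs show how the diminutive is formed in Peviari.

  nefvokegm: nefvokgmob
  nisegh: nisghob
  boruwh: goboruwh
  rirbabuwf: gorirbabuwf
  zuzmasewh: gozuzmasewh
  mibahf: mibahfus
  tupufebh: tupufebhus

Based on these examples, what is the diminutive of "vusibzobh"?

nisegh and boruwh both end in -h yet inflect differently (nisghob, goboruwh), so the final letter is not what conditions the rule; the second-to-last letter is.
"vusibzobh" has second-to-last letter 'b'. The one such stem in the data (tupufebh → tupufebhus) adds -us, so the same rule applies.
The other patterns: stems whose second-to-last letter is 'g' delete the last vowel and add -ob; stems whose second-to-last letter is 'w' add the prefix go-.
So vusibzobh → vusibzobhus.

vusibzobhus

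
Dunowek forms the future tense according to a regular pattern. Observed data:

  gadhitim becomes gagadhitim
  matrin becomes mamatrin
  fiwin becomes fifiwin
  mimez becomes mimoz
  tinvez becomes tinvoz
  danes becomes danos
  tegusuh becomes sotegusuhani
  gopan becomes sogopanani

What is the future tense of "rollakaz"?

matrin and gopan both end in -n yet inflect differently (mamatrin, sogopanani), so the final letter is not what conditions the rule; the last vowel is.
"rollakaz" has last vowel 'a'. The one such stem in the data (gopan → sogopanani) adds so- … -ani around the stem, so the same rule applies.
The other patterns: stems whose last vowel is 'i' repeat the first consonant+vowel as a prefix; stems whose last vowel is 'e' change the last vowel to 'o'.
So rollakaz → sorollakazani.

sorollakazani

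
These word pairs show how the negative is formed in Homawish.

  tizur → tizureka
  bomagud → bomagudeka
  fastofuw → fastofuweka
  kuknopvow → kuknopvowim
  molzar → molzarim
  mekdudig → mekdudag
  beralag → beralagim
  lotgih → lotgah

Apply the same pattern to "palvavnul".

fastofuw and kuknopvow both end in -w yet inflect differently (fastofuweka, kuknopvowim), so the final letter is not what conditions the rule; the last vowel is.
"palvavnul" has last vowel 'u'. The stems whose last vowel is 'u' (bomagud → bomagudeka, tizur → tizureka, fastofuw → fastofuweka) add -eka.
So palvavnul → palvavnuleka.

palvavnuleka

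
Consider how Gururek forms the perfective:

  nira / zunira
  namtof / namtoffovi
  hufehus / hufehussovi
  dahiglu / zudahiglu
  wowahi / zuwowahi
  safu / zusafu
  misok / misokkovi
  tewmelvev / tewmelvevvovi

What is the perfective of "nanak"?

nanakkovi

dahiglu and hufehus both have last vowel 'u' yet inflect differently (zudahiglu, hufehussovi), so the last vowel is not what conditions the rule; whether the stem ends in a vowel or a consonant is.
"nanak" ends in a consonant. The stems ending in a consonant (tewmelvev → tewmelvevvovi, misok → misokkovi, hufehus → hufehussovi) double the final consonant and add -ovi.
The other pattern: stems ending in a vowel add the prefix zu-.
So nanak → nanakkovi.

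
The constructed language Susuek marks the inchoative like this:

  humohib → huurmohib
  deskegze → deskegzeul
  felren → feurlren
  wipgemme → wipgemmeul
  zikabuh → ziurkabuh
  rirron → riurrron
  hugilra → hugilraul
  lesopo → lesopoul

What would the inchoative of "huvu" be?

wipgemme and felren both have last vowel 'e' yet inflect differently (wipgemmeul, feurlren), so the last vowel is not what conditions the rule; whether the stem ends in a vowel or a consonant is.
"huvu" ends in a vowel. The stems ending in a vowel (wipgemme → wipgemmeul, hugilra → hugilraul, lesopo → lesopoul) add -ul.
So huvu → huvuul.

huvuul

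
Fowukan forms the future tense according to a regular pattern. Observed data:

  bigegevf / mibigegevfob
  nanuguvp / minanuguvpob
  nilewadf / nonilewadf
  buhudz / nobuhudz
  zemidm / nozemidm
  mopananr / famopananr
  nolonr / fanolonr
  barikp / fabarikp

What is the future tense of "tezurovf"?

mitezurovfob

bigegevf and nilewadf both end in -f yet inflect differently (mibigegevfob, nonilewadf), so the final letter is not what conditions the rule; the second-to-last letter is.
"tezurovf" has second-to-last letter 'v'. The stems whose second-to-last letter is 'v' (bigegevf → mibigegevfob, nanuguvp → minanuguvpob) add mi- … -ob around the stem.
The other patterns: stems whose second-to-last letter is 'd' add the prefix no-; stems whose second-to-last letter is 'k' or 'n' add the prefix fa-.
So tezurovf → mitezurovfob.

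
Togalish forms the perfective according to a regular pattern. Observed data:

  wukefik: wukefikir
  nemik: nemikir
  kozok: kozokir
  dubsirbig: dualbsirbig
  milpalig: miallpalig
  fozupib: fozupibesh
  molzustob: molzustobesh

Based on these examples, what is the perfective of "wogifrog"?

wukefik and dubsirbig both have last vowel 'i' yet inflect differently (wukefikir, dualbsirbig), so the last vowel is not what conditions the rule; the final letter is.
"wogifrog" ends in -g. The stems ending in -g (dubsirbig → dualbsirbig, milpalig → miallpalig) insert -al- after the first vowel.
So wogifrog → woalgifrog.

woalgifrog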